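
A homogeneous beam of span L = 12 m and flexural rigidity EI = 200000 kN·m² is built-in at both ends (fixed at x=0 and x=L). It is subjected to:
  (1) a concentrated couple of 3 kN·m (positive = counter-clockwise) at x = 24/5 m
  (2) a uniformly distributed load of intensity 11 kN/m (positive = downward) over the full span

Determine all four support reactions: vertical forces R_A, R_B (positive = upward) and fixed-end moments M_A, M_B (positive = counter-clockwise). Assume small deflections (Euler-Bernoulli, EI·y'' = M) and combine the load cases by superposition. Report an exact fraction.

Load 1 — applied couple M₀=3 kN·m at a=24/5 m (b=L-a=36/5):
  R_A = 6M₀ab/L³ = 6·3·(24/5)·(36/5)/12³ = 9/25 kN
  M_A = M₀b(2a-b)/L² = 3·(36/5)·(2·(24/5)-(36/5))/12² = 9/25 kN·m
  R_B = -6M₀ab/L³ = -6·3·(24/5)·(36/5)/12³ = -9/25 kN
  M_B = M₀a(2b-a)/L² = 3·(24/5)·(2·(36/5)-(24/5))/12² = 24/25 kN·m
Load 2 — uniform load w=11 kN/m over full span:
  R_A = wL/2 = 11·12/2 = 66 kN
  M_A = wL²/12 = 11·12²/12 = 132 kN·m
  R_B = wL/2 = 11·12/2 = 66 kN
  M_B = -wL²/12 = -11·12²/12 = -132 kN·m
Superposition: R_A = 1659/25 kN, M_A = 3309/25 kN·m, R_B = 1641/25 kN, M_B = -3276/25 kN·m

R_A = 1659/25 kN, M_A = 3309/25 kN·m, R_B = 1641/25 kN, M_B = -3276/25 kN·m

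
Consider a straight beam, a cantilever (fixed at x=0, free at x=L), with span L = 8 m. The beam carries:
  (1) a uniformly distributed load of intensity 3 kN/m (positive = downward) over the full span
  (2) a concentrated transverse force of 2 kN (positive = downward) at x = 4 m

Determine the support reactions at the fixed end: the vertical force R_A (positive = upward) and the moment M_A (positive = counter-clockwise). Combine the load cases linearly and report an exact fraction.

R_A = 26 kN, M_A = 104 kN·m

Load 1 — uniform load w=3 kN/m over full span:
  R_A = wL = 3·8 = 24 kN
  M_A = wL²/2 = 3·8²/2 = 96 kN·m
Load 2 — point force P=2 kN at a=4 m (b=L-a=4):
  R_A = P = 2 kN
  M_A = Pa = 2·4 = 8 kN·m
Superposition: R_A = 26 kN, M_A = 104 kN·m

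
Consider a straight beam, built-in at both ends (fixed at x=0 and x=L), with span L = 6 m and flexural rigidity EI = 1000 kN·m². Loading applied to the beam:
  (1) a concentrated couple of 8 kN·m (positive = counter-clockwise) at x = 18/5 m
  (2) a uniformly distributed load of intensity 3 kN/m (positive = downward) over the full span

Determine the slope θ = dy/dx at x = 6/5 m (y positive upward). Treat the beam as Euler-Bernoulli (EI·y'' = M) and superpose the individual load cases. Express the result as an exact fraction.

θ(6/5) = -537/78125 rad

Load 1 — applied couple M₀=8 kN·m at a=18/5 m (b=L-a=12/5):
  θ_1 = (R_Ax²/2 - M_Ax)/EI  [x≤a] with R_A=48/25, M_A=64/25 = ((48/25)·(6/5)²/2 - (64/25)·(6/5))/1000 = -132/78125 rad
Load 2 — uniform load w=3 kN/m over full span:
  θ_2 = -wx(L-x)(L-2x)/(12EI) = -3·(6/5)·(6-(6/5))·(6-2·(6/5))/(12·1000) = -81/15625 rad
Superposition: θ = Σ θ_i = -537/78125 rad ≈ -0.006874 rad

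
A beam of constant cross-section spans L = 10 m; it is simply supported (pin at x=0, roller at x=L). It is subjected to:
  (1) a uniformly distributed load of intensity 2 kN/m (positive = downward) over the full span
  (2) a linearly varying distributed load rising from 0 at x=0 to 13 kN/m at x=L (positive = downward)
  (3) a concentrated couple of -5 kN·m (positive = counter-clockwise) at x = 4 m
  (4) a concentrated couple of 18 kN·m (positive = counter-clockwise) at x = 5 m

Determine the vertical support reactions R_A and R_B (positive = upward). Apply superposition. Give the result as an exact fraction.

Load 1 — uniform load w=2 kN/m over full span:
  R_A = wL/2 = 2·10/2 = 10 kN
  R_B = wL/2 = 2·10/2 = 10 kN
Load 2 — triangular load w₀=13 kN/m (0→w₀ over full span):
  R_A = w₀L/6 = 13·10/6 = 65/3 kN
  R_B = w₀L/3 = 13·10/3 = 130/3 kN
Load 3 — applied couple M₀=-5 kN·m at a=4 m (b=L-a=6):
  R_A = M₀/L = (-5)/10 = -1/2 kN
  R_B = -M₀/L = -(-5)/10 = 1/2 kN
Load 4 — applied couple M₀=18 kN·m at a=5 m (b=L-a=5):
  R_A = M₀/L = 18/10 = 9/5 kN
  R_B = -M₀/L = -18/10 = -9/5 kN
Superposition: R_A = 989/30 kN, R_B = 1561/30 kN

R_A = 989/30 kN, R_B = 1561/30 kN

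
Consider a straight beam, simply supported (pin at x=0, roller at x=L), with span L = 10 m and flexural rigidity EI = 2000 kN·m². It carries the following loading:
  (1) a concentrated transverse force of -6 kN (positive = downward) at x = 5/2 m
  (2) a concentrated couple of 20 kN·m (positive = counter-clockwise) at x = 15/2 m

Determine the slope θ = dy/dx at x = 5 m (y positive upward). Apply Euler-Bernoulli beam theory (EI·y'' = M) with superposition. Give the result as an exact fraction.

Load 1 — point force P=-6 kN at a=5/2 m (b=L-a=15/2):
  θ_1 = -Pa(2L²-6Lx+3x²+a²)/(6LEI)  [x>a] = -(-6)·(5/2)·(2·10²-6·10·5+3·5²+(5/2)²)/(6·10·2000) = -3/1280 rad
Load 2 — applied couple M₀=20 kN·m at a=15/2 m (b=L-a=5/2):
  θ_2 = (M₀x²/(2L)+C₁)/EI  [x≤a] with C₁=M₀(3b²-L²)/(6L)=-325/12 = (20·5²/(2·10)+(-325/12))/2000 = -1/960 rad
Superposition: θ = Σ θ_i = -13/3840 rad ≈ -0.003385 rad

θ(5) = -13/3840 rad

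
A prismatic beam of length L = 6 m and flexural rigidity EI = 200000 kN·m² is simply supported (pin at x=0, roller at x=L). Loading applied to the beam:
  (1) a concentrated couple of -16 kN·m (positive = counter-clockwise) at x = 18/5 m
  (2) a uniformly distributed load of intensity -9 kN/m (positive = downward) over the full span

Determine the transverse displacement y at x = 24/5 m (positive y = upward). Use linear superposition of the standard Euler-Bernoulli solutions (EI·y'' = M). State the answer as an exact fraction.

y(24/5) = 7227/15625000 m

Load 1 — applied couple M₀=-16 kN·m at a=18/5 m (b=L-a=12/5):
  y_1 = (M₀x³/(6L)-M₀(x-a)²/2+C₁x)/EI  [x>a] with C₁=M₀(3b²-L²)/(6L)=208/25 = ((-16)·(24/5)³/(6·6)-(-16)·((24/5)-(18/5))²/2+(208/25)·(24/5))/200000 = 9/781250 m
Load 2 — uniform load w=-9 kN/m over full span:
  y_2 = -wx(L³-2Lx²+x³)/(24EI) = -(-9)·(24/5)·(6³-2·6·(24/5)²+(24/5)³)/(24·200000) = 7047/15625000 m
Superposition: y = Σ y_i = 7227/15625000 m ≈ 0.000463 m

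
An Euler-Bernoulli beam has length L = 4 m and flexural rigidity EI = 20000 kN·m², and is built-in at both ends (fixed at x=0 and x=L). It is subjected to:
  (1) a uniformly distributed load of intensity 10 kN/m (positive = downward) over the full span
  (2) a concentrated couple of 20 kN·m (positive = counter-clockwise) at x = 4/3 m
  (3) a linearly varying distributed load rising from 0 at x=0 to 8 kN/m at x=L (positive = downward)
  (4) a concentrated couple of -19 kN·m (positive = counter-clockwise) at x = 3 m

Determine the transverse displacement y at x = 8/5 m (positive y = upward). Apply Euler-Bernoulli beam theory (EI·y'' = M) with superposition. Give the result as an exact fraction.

y(8/5) = -5557/156250000 m

Load 1 — uniform load w=10 kN/m over full span:
  y_1 = -wx²(L-x)²/(24EI) = -10·(8/5)²·(4-(8/5))²/(24·20000) = -24/78125 m
Load 2 — applied couple M₀=20 kN·m at a=4/3 m (b=L-a=8/3):
  y_2 = (R_Ax³/6 - M_Ax²/2 - M₀(x-a)²/2)/EI  [x>a] with R_A=20/3, M_A=0 = ((20/3)·(8/5)³/6 - 0·(8/5)²/2 - 20·((8/5)-(4/3))²/2)/20000 = 3/15625 m
Load 3 — triangular load w₀=8 kN/m (0→w₀ over full span):
  y_3 = -w₀x²(L-x)²(x+2L)/(120LEI) = -8·(8/5)²·(4-(8/5))²·((8/5)+2·4)/(120·4·20000) = -1152/9765625 m
Load 4 — applied couple M₀=-19 kN·m at a=3 m (b=L-a=1):
  y_4 = (R_Ax³/6 - M_Ax²/2)/EI  [x≤a] with R_A=-171/32, M_A=-95/16 = ((-171/32)·(8/5)³/6 - (-95/16)·(8/5)²/2)/20000 = 247/1250000 m
Superposition: y = Σ y_i = -5557/156250000 m ≈ -0.000036 m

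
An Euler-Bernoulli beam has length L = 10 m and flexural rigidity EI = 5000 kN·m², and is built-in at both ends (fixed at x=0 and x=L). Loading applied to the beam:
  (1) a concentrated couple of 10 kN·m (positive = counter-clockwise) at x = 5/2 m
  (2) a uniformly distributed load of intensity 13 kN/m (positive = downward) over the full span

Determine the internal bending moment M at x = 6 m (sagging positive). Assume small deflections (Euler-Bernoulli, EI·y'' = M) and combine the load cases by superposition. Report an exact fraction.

Load 1 — applied couple M₀=10 kN·m at a=5/2 m (b=L-a=15/2):
  M_1 = R_Ax - M_A - M₀  [x>a] with R_A=9/8, M_A=-15/8 = (9/8)·6 - (-15/8) - 10 = -11/8 kN·m
Load 2 — uniform load w=13 kN/m over full span:
  M_2 = wLx/2 - wL²/12 - wx²/2 = 13·10·6/2 - 13·10²/12 - 13·6²/2 = 143/3 kN·m
Superposition: M = Σ M_i = 1111/24 kN·m ≈ 46.291667 kN·m

M(6) = 1111/24 kN·m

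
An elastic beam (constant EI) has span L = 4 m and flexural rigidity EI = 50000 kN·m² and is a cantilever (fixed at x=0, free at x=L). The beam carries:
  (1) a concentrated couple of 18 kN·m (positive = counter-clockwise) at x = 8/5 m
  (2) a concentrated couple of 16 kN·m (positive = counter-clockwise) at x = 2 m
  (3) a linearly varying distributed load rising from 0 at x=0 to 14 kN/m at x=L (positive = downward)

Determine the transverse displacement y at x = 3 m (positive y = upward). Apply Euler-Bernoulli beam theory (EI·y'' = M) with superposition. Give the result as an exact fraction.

Load 1 — applied couple M₀=18 kN·m at a=8/5 m (b=L-a=12/5):
  y_1 = M₀a(2x-a)/(2EI)  [x>a] = 18·(8/5)·(2·3-(8/5))/(2·50000) = 99/78125 m
Load 2 — applied couple M₀=16 kN·m at a=2 m (b=L-a=2):
  y_2 = M₀a(2x-a)/(2EI)  [x>a] = 16·2·(2·3-2)/(2·50000) = 4/3125 m
Load 3 — triangular load w₀=14 kN/m (0→w₀ over full span):
  y_3 = (w₀Lx³/12-w₀L²x²/6-w₀x⁵/(120L))/EI = (14·4·3³/12-14·4²·3²/6-14·3⁵/(120·4))/50000 = -17367/4000000 m
Superposition: y = Σ y_i = -35891/20000000 m ≈ -0.001795 m

y(3) = -35891/20000000 m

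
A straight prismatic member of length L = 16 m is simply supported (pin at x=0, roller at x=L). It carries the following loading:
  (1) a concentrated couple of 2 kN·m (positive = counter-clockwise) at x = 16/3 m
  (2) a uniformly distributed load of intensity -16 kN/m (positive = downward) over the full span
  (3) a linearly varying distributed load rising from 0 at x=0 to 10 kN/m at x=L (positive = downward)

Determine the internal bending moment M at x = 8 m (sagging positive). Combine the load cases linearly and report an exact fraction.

Load 1 — applied couple M₀=2 kN·m at a=16/3 m (b=L-a=32/3):
  M_1 = M₀x/L - M₀  [x>a] = 2·8/16 - 2 = -1 kN·m
Load 2 — uniform load w=-16 kN/m over full span:
  M_2 = wx(L-x)/2 = (-16)·8·(16-8)/2 = -512 kN·m
Load 3 — triangular load w₀=10 kN/m (0→w₀ over full span):
  M_3 = w₀Lx/6 - w₀x³/(6L) = 10·16·8/6 - 10·8³/(6·16) = 160 kN·m
Superposition: M = Σ M_i = -353 kN·m ≈ -353.000000 kN·m

M(8) = -353 kN·m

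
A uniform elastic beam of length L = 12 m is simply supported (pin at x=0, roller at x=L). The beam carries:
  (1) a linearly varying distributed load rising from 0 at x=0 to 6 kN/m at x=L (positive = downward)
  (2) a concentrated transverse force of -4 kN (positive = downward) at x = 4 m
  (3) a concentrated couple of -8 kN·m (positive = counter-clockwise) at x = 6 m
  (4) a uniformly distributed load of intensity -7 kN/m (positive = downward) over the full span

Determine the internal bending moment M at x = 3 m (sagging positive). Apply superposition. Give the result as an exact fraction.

Load 1 — triangular load w₀=6 kN/m (0→w₀ over full span):
  M_1 = w₀Lx/6 - w₀x³/(6L) = 6·12·3/6 - 6·3³/(6·12) = 135/4 kN·m
Load 2 — point force P=-4 kN at a=4 m (b=L-a=8):
  M_2 = Pbx/L  [x≤a] = (-4)·8·3/12 = -8 kN·m
Load 3 — applied couple M₀=-8 kN·m at a=6 m (b=L-a=6):
  M_3 = M₀x/L  [x≤a] = (-8)·3/12 = -2 kN·m
Load 4 — uniform load w=-7 kN/m over full span:
  M_4 = wx(L-x)/2 = (-7)·3·(12-3)/2 = -189/2 kN·m
Superposition: M = Σ M_i = -283/4 kN·m ≈ -70.750000 kN·m

M(3) = -283/4 kN·m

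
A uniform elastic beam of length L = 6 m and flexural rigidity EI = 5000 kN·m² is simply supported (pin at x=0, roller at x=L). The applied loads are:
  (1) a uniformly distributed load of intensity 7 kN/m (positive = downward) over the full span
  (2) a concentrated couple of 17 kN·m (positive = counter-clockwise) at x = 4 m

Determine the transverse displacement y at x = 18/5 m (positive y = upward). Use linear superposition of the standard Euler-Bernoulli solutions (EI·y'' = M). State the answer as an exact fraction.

y(18/5) = -41019/1562500 m

Load 1 — uniform load w=7 kN/m over full span:
  y_1 = -wx(L³-2Lx²+x³)/(24EI) = -7·(18/5)·(6³-2·6·(18/5)²+(18/5)³)/(24·5000) = -17577/781250 m
Load 2 — applied couple M₀=17 kN·m at a=4 m (b=L-a=2):
  y_2 = (M₀x³/(6L)+C₁x)/EI  [x≤a] with C₁=M₀(3b²-L²)/(6L)=-34/3 = (17·(18/5)³/(6·6)+(-34/3)·(18/5))/5000 = -1173/312500 m
Superposition: y = Σ y_i = -41019/1562500 m ≈ -0.026252 m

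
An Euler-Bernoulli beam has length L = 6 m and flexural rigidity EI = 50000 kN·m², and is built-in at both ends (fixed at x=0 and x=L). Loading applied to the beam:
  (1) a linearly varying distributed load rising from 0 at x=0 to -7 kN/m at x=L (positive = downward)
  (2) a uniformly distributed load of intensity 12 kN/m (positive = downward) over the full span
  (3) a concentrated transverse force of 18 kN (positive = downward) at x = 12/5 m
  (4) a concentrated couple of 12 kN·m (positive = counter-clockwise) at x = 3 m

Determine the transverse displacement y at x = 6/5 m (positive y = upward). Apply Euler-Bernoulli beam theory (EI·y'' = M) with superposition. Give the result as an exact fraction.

y(6/5) = -167697/390625000 m

Load 1 — triangular load w₀=-7 kN/m (0→w₀ over full span):
  y_1 = -w₀x²(L-x)²(x+2L)/(120LEI) = -(-7)·(6/5)²·(6-(6/5))²·((6/5)+2·6)/(120·6·50000) = 4158/48828125 m
Load 2 — uniform load w=12 kN/m over full span:
  y_2 = -wx²(L-x)²/(24EI) = -12·(6/5)²·(6-(6/5))²/(24·50000) = -648/1953125 m
Load 3 — point force P=18 kN at a=12/5 m (b=L-a=18/5):
  y_3 = -Pb²x²(3aL-(3a+b)x)/(6L³EI)  [x≤a] = -18·(18/5)²·(6/5)²·(3·(12/5)·6-(3·(12/5)+(18/5))·(6/5))/(6·6³·50000) = -15309/97656250 m
Load 4 — applied couple M₀=12 kN·m at a=3 m (b=L-a=3):
  y_4 = (R_Ax³/6 - M_Ax²/2)/EI  [x≤a] with R_A=3, M_A=3 = (3·(6/5)³/6 - 3·(6/5)²/2)/50000 = -81/3125000 m
Superposition: y = Σ y_i = -167697/390625000 m ≈ -0.000429 m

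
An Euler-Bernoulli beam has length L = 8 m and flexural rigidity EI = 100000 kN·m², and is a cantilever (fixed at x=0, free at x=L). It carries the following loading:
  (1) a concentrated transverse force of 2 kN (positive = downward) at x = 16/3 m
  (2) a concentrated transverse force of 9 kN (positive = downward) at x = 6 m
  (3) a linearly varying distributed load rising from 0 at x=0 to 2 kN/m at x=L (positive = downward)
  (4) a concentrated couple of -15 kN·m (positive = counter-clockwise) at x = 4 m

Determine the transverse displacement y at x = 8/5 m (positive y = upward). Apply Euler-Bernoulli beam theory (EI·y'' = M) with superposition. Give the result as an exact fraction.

Load 1 — point force P=2 kN at a=16/3 m (b=L-a=8/3):
  y_1 = -Px²(3a-x)/(6EI)  [x≤a] = -2·(8/5)²·(3·(16/3)-(8/5))/(6·100000) = -48/390625 m
Load 2 — point force P=9 kN at a=6 m (b=L-a=2):
  y_2 = -Px²(3a-x)/(6EI)  [x≤a] = -9·(8/5)²·(3·6-(8/5))/(6·100000) = -246/390625 m
Load 3 — triangular load w₀=2 kN/m (0→w₀ over full span):
  y_3 = (w₀Lx³/12-w₀L²x²/6-w₀x⁵/(120L))/EI = (2·8·(8/5)³/12-2·8²·(8/5)²/6-2·(8/5)⁵/(120·8))/100000 = -72032/146484375 m
Load 4 — applied couple M₀=-15 kN·m at a=4 m (b=L-a=4):
  y_4 = M₀x²/(2EI)  [x≤a] = (-15)·(8/5)²/(2·100000) = -3/15625 m
Superposition: y = Σ y_i = -210407/146484375 m ≈ -0.001436 m

y(8/5) = -210407/146484375 m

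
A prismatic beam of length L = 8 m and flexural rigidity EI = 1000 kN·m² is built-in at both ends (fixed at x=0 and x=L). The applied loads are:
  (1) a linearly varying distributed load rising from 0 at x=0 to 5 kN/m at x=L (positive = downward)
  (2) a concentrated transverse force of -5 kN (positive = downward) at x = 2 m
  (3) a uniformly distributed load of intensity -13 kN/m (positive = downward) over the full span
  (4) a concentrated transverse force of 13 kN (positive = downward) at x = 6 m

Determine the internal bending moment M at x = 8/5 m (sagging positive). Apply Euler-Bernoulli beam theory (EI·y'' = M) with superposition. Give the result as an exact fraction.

Load 1 — triangular load w₀=5 kN/m (0→w₀ over full span):
  M_1 = 3w₀Lx/20 - w₀L²/30 - w₀x³/(6L) = 3·5·8·(8/5)/20 - 5·8²/30 - 5·(8/5)³/(6·8) = -112/75 kN·m
Load 2 — point force P=-5 kN at a=2 m (b=L-a=6):
  M_2 = Pb²(3a+b)x/L³ - Pab²/L²  [x≤a] = (-5)·6²·(3·2+6)·(8/5)/8³ - (-5)·2·6²/8² = -9/8 kN·m
Load 3 — uniform load w=-13 kN/m over full span:
  M_3 = wLx/2 - wL²/12 - wx²/2 = (-13)·8·(8/5)/2 - (-13)·8²/12 - (-13)·(8/5)²/2 = 208/75 kN·m
Load 4 — point force P=13 kN at a=6 m (b=L-a=2):
  M_4 = Pb²(3a+b)x/L³ - Pab²/L²  [x≤a] = 13·2²·(3·6+2)·(8/5)/8³ - 13·6·2²/8² = -13/8 kN·m
Superposition: M = Σ M_i = -147/100 kN·m ≈ -1.470000 kN·m

M(8/5) = -147/100 kN·m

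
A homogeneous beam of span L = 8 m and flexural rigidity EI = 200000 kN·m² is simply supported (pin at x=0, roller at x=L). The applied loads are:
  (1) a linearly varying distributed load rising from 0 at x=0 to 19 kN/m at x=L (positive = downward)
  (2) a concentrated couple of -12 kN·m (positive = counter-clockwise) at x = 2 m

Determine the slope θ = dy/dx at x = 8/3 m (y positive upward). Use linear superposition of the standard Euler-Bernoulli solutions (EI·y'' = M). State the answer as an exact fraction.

θ(8/3) = -136589/243000000 rad

Load 1 — triangular load w₀=19 kN/m (0→w₀ over full span):
  θ_1 = -w₀(7L⁴-30L²x²+15x⁴)/(360LEI) = -19·(7·8⁴-30·8²·(8/3)²+15·(8/3)⁴)/(360·8·200000) = -1976/3796875 rad
Load 2 — applied couple M₀=-12 kN·m at a=2 m (b=L-a=6):
  θ_2 = (M₀x²/(2L)-M₀(x-a)+C₁)/EI  [x>a] with C₁=M₀(3b²-L²)/(6L)=-11 = ((-12)·(8/3)²/(2·8)-(-12)·((8/3)-2)+(-11))/200000 = -1/24000 rad
Superposition: θ = Σ θ_i = -136589/243000000 rad ≈ -0.000562 rad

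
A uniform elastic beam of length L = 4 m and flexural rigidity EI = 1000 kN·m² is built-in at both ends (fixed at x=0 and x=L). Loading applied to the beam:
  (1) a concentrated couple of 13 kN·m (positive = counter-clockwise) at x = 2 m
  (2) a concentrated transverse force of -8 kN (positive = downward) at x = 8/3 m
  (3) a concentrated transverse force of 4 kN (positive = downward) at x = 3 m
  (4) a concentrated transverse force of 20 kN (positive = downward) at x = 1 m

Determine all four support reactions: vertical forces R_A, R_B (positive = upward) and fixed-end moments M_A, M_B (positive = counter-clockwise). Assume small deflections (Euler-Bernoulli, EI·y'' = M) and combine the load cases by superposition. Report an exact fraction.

Load 1 — applied couple M₀=13 kN·m at a=2 m (b=L-a=2):
  R_A = 6M₀ab/L³ = 6·13·2·2/4³ = 39/8 kN
  M_A = M₀b(2a-b)/L² = 13·2·(2·2-2)/4² = 13/4 kN·m
  R_B = -6M₀ab/L³ = -6·13·2·2/4³ = -39/8 kN
  M_B = M₀a(2b-a)/L² = 13·2·(2·2-2)/4² = 13/4 kN·m
Load 2 — point force P=-8 kN at a=8/3 m (b=L-a=4/3):
  R_A = Pb²(3a+b)/L³ = (-8)·(4/3)²·(3·(8/3)+(4/3))/4³ = -56/27 kN
  M_A = Pab²/L² = (-8)·(8/3)·(4/3)²/4² = -64/27 kN·m
  R_B = Pa²(a+3b)/L³ = (-8)·(8/3)²·((8/3)+3·(4/3))/4³ = -160/27 kN
  M_B = -Pa²b/L² = -(-8)·(8/3)²·(4/3)/4² = 128/27 kN·m
Load 3 — point force P=4 kN at a=3 m (b=L-a=1):
  R_A = Pb²(3a+b)/L³ = 4·1²·(3·3+1)/4³ = 5/8 kN
  M_A = Pab²/L² = 4·3·1²/4² = 3/4 kN·m
  R_B = Pa²(a+3b)/L³ = 4·3²·(3+3·1)/4³ = 27/8 kN
  M_B = -Pa²b/L² = -4·3²·1/4² = -9/4 kN·m
Load 4 — point force P=20 kN at a=1 m (b=L-a=3):
  R_A = Pb²(3a+b)/L³ = 20·3²·(3·1+3)/4³ = 135/8 kN
  M_A = Pab²/L² = 20·1·3²/4² = 45/4 kN·m
  R_B = Pa²(a+3b)/L³ = 20·1²·(1+3·3)/4³ = 25/8 kN
  M_B = -Pa²b/L² = -20·1²·3/4² = -15/4 kN·m
Superposition: R_A = 4385/216 kN, M_A = 1391/108 kN·m, R_B = -929/216 kN, M_B = 215/108 kN·m

R_A = 4385/216 kN, M_A = 1391/108 kN·m, R_B = -929/216 kN, M_B = 215/108 kN·m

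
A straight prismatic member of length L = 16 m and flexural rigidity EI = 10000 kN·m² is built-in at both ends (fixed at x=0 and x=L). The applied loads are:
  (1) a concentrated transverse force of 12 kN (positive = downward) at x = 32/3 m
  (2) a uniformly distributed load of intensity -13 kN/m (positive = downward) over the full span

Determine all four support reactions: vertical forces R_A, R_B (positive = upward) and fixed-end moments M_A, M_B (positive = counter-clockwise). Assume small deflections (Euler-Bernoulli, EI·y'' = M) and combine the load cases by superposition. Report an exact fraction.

Load 1 — point force P=12 kN at a=32/3 m (b=L-a=16/3):
  R_A = Pb²(3a+b)/L³ = 12·(16/3)²·(3·(32/3)+(16/3))/16³ = 28/9 kN
  M_A = Pab²/L² = 12·(32/3)·(16/3)²/16² = 128/9 kN·m
  R_B = Pa²(a+3b)/L³ = 12·(32/3)²·((32/3)+3·(16/3))/16³ = 80/9 kN
  M_B = -Pa²b/L² = -12·(32/3)²·(16/3)/16² = -256/9 kN·m
Load 2 — uniform load w=-13 kN/m over full span:
  R_A = wL/2 = (-13)·16/2 = -104 kN
  M_A = wL²/12 = (-13)·16²/12 = -832/3 kN·m
  R_B = wL/2 = (-13)·16/2 = -104 kN
  M_B = -wL²/12 = -(-13)·16²/12 = 832/3 kN·m
Superposition: R_A = -908/9 kN, M_A = -2368/9 kN·m, R_B = -856/9 kN, M_B = 2240/9 kN·m

R_A = -908/9 kN, M_A = -2368/9 kN·m, R_B = -856/9 kN, M_B = 2240/9 kN·m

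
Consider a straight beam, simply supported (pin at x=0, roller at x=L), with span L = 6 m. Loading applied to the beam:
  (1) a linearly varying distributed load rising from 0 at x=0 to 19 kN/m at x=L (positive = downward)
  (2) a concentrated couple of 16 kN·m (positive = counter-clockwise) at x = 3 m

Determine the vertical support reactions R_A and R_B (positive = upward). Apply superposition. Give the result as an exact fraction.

Load 1 — triangular load w₀=19 kN/m (0→w₀ over full span):
  R_A = w₀L/6 = 19·6/6 = 19 kN
  R_B = w₀L/3 = 19·6/3 = 38 kN
Load 2 — applied couple M₀=16 kN·m at a=3 m (b=L-a=3):
  R_A = M₀/L = 16/6 = 8/3 kN
  R_B = -M₀/L = -16/6 = -8/3 kN
Superposition: R_A = 65/3 kN, R_B = 106/3 kN

R_A = 65/3 kN, R_B = 106/3 kN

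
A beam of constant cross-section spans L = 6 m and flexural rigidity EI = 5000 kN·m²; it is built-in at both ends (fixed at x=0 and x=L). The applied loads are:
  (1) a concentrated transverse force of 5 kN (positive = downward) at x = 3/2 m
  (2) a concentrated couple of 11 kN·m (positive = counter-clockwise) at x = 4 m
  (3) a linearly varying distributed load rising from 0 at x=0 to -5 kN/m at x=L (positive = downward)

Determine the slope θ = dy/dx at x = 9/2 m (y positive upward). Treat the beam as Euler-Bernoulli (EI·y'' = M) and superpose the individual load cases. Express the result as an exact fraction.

θ(9/2) = -11/160000 rad

Load 1 — point force P=5 kN at a=3/2 m (b=L-a=9/2):
  θ_1 = Pa²(L-x)(2bL-(3b+a)(L-x))/(2L³EI)  [x>a] = 5·(3/2)²·(6-(9/2))·(2·(9/2)·6-(3·(9/2)+(3/2))·(6-(9/2)))/(2·6³·5000) = 63/256000 rad
Load 2 — applied couple M₀=11 kN·m at a=4 m (b=L-a=2):
  θ_2 = (R_Ax²/2 - M_Ax - M₀(x-a))/EI  [x>a] with R_A=22/9, M_A=11/3 = ((22/9)·(9/2)²/2 - (11/3)·(9/2) - 11·((9/2)-4))/5000 = 11/20000 rad
Load 3 — triangular load w₀=-5 kN/m (0→w₀ over full span):
  θ_3 = -w₀(2x(L-x)(L-2x)(x+2L)+x²(L-x)²)/(120LEI) = -(-5)·(2·(9/2)·(6-(9/2))·(6-2·(9/2))·((9/2)+2·6)+(9/2)²·(6-(9/2))²)/(120·6·5000) = -1107/1280000 rad
Superposition: θ = Σ θ_i = -11/160000 rad ≈ -0.000069 rad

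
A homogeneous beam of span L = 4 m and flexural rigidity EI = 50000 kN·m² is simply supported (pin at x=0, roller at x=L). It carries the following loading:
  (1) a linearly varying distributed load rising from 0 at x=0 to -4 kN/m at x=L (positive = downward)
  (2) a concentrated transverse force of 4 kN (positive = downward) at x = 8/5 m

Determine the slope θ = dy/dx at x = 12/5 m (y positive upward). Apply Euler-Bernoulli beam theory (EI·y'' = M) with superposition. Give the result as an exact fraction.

θ(12/5) = 76/17578125 rad

Load 1 — triangular load w₀=-4 kN/m (0→w₀ over full span):
  θ_1 = -w₀(7L⁴-30L²x²+15x⁴)/(360LEI) = -(-4)·(7·4⁴-30·4²·(12/5)²+15·(12/5)⁴)/(360·4·50000) = -464/17578125 rad
Load 2 — point force P=4 kN at a=8/5 m (b=L-a=12/5):
  θ_2 = -Pa(2L²-6Lx+3x²+a²)/(6LEI)  [x>a] = -4·(8/5)·(2·4²-6·4·(12/5)+3·(12/5)²+(8/5)²)/(6·4·50000) = 12/390625 rad
Superposition: θ = Σ θ_i = 76/17578125 rad ≈ 0.000004 rad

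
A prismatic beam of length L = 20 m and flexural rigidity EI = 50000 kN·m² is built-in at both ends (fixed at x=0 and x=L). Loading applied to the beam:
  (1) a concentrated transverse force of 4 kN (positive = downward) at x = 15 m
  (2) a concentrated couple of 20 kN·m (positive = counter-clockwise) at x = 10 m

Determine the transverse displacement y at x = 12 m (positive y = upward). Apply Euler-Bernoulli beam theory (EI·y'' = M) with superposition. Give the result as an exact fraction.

y(12) = -29/25000 m

Load 1 — point force P=4 kN at a=15 m (b=L-a=5):
  y_1 = -Pb²x²(3aL-(3a+b)x)/(6L³EI)  [x≤a] = -4·5²·12²·(3·15·20-(3·15+5)·12)/(6·20³·50000) = -9/5000 m
Load 2 — applied couple M₀=20 kN·m at a=10 m (b=L-a=10):
  y_2 = (R_Ax³/6 - M_Ax²/2 - M₀(x-a)²/2)/EI  [x>a] with R_A=3/2, M_A=5 = ((3/2)·12³/6 - 5·12²/2 - 20·(12-10)²/2)/50000 = 2/3125 m
Superposition: y = Σ y_i = -29/25000 m ≈ -0.001160 m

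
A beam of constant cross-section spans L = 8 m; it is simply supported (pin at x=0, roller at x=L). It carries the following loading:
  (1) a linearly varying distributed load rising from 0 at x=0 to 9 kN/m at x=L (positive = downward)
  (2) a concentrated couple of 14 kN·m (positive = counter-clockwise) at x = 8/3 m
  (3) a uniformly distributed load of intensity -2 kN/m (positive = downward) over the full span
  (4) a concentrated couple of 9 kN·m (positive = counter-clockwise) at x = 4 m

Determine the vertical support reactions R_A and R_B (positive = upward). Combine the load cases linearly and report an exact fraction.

R_A = 55/8 kN, R_B = 105/8 kN

Load 1 — triangular load w₀=9 kN/m (0→w₀ over full span):
  R_A = w₀L/6 = 9·8/6 = 12 kN
  R_B = w₀L/3 = 9·8/3 = 24 kN
Load 2 — applied couple M₀=14 kN·m at a=8/3 m (b=L-a=16/3):
  R_A = M₀/L = 14/8 = 7/4 kN
  R_B = -M₀/L = -14/8 = -7/4 kN
Load 3 — uniform load w=-2 kN/m over full span:
  R_A = wL/2 = (-2)·8/2 = -8 kN
  R_B = wL/2 = (-2)·8/2 = -8 kN
Load 4 — applied couple M₀=9 kN·m at a=4 m (b=L-a=4):
  R_A = M₀/L = 9/8 kN
  R_B = -M₀/L = -9/8 kN
Superposition: R_A = 55/8 kN, R_B = 105/8 kN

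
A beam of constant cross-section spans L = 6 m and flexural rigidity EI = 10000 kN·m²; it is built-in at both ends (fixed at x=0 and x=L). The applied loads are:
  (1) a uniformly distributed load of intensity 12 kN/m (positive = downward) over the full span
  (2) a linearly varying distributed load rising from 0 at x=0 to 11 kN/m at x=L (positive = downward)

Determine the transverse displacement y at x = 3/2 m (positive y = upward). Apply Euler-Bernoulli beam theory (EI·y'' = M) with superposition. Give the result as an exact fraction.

y(3/2) = -82377/25600000 m

Load 1 — uniform load w=12 kN/m over full span:
  y_1 = -wx²(L-x)²/(24EI) = -12·(3/2)²·(6-(3/2))²/(24·10000) = -729/320000 m
Load 2 — triangular load w₀=11 kN/m (0→w₀ over full span):
  y_2 = -w₀x²(L-x)²(x+2L)/(120LEI) = -11·(3/2)²·(6-(3/2))²·((3/2)+2·6)/(120·6·10000) = -24057/25600000 m
Superposition: y = Σ y_i = -82377/25600000 m ≈ -0.003218 m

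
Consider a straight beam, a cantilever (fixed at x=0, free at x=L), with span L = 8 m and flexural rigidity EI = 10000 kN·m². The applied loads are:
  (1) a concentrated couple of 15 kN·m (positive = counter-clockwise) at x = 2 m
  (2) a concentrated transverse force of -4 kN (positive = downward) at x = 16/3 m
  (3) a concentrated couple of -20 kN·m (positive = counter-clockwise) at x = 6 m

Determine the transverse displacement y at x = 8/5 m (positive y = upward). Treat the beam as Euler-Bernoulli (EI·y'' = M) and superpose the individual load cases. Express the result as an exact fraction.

Load 1 — applied couple M₀=15 kN·m at a=2 m (b=L-a=6):
  y_1 = M₀x²/(2EI)  [x≤a] = 15·(8/5)²/(2·10000) = 6/3125 m
Load 2 — point force P=-4 kN at a=16/3 m (b=L-a=8/3):
  y_2 = -Px²(3a-x)/(6EI)  [x≤a] = -(-4)·(8/5)²·(3·(16/3)-(8/5))/(6·10000) = 192/78125 m
Load 3 — applied couple M₀=-20 kN·m at a=6 m (b=L-a=2):
  y_3 = M₀x²/(2EI)  [x≤a] = (-20)·(8/5)²/(2·10000) = -8/3125 m
Superposition: y = Σ y_i = 142/78125 m ≈ 0.001818 m

y(8/5) = 142/78125 m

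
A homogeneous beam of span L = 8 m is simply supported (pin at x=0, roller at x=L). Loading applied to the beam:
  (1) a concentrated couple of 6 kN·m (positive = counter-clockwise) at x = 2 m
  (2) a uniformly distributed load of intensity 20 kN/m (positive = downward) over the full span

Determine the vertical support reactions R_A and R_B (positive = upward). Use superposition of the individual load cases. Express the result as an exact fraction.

Load 1 — applied couple M₀=6 kN·m at a=2 m (b=L-a=6):
  R_A = M₀/L = 6/8 = 3/4 kN
  R_B = -M₀/L = -6/8 = -3/4 kN
Load 2 — uniform load w=20 kN/m over full span:
  R_A = wL/2 = 20·8/2 = 80 kN
  R_B = wL/2 = 20·8/2 = 80 kN
Superposition: R_A = 323/4 kN, R_B = 317/4 kN

R_A = 323/4 kN, R_B = 317/4 kN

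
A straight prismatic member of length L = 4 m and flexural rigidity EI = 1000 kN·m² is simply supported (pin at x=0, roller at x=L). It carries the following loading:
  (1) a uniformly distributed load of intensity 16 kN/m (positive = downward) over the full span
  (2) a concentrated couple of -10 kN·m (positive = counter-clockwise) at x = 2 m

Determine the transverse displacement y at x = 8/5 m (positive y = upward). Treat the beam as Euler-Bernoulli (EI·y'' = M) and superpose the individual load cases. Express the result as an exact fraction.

Load 1 — uniform load w=16 kN/m over full span:
  y_1 = -wx(L³-2Lx²+x³)/(24EI) = -16·(8/5)·(4³-2·4·(8/5)²+(8/5)³)/(24·1000) = -3968/78125 m
Load 2 — applied couple M₀=-10 kN·m at a=2 m (b=L-a=2):
  y_2 = (M₀x³/(6L)+C₁x)/EI  [x≤a] with C₁=M₀(3b²-L²)/(6L)=5/3 = ((-10)·(8/5)³/(6·4)+(5/3)·(8/5))/1000 = 3/3125 m
Superposition: y = Σ y_i = -3893/78125 m ≈ -0.049830 m

y(8/5) = -3893/78125 m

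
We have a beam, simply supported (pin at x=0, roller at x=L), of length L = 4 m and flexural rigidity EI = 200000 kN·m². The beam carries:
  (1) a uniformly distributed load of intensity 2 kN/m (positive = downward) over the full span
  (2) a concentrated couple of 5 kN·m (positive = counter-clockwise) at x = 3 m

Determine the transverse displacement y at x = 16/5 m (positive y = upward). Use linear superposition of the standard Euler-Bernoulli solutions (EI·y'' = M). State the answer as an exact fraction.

y(16/5) = -22123/750000000 m

Load 1 — uniform load w=2 kN/m over full span:
  y_1 = -wx(L³-2Lx²+x³)/(24EI) = -2·(16/5)·(4³-2·4·(16/5)²+(16/5)³)/(24·200000) = -116/5859375 m
Load 2 — applied couple M₀=5 kN·m at a=3 m (b=L-a=1):
  y_2 = (M₀x³/(6L)-M₀(x-a)²/2+C₁x)/EI  [x>a] with C₁=M₀(3b²-L²)/(6L)=-65/24 = (5·(16/5)³/(6·4)-5·((16/5)-3)²/2+(-65/24)·(16/5))/200000 = -97/10000000 m
Superposition: y = Σ y_i = -22123/750000000 m ≈ -0.000029 m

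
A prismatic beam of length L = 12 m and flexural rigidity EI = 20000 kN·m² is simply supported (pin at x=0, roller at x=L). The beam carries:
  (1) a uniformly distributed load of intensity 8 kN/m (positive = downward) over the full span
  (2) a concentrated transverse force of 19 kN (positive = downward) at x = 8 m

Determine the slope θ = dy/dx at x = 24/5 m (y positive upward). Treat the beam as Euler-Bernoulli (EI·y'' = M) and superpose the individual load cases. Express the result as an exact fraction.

θ(24/5) = -8179/703125 rad

Load 1 — uniform load w=8 kN/m over full span:
  θ_1 = -w(L³-6Lx²+4x³)/(24EI) = -8·(12³-6·12·(24/5)²+4·(24/5)³)/(24·20000) = -666/78125 rad
Load 2 — point force P=19 kN at a=8 m (b=L-a=4):
  θ_2 = -Pb(L²-b²-3x²)/(6LEI)  [x≤a] = -19·4·(12²-4²-3·(24/5)²)/(6·12·20000) = -437/140625 rad
Superposition: θ = Σ θ_i = -8179/703125 rad ≈ -0.011632 rad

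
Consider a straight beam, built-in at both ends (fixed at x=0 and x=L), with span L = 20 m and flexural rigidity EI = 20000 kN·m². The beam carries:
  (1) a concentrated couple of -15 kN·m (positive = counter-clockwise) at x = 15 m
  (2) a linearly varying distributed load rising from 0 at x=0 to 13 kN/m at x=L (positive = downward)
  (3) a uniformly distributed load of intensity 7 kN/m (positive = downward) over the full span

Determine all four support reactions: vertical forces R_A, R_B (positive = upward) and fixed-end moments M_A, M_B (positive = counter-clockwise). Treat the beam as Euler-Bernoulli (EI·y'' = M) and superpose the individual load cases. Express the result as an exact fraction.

Load 1 — applied couple M₀=-15 kN·m at a=15 m (b=L-a=5):
  R_A = 6M₀ab/L³ = 6·(-15)·15·5/20³ = -27/32 kN
  M_A = M₀b(2a-b)/L² = (-15)·5·(2·15-5)/20² = -75/16 kN·m
  R_B = -6M₀ab/L³ = -6·(-15)·15·5/20³ = 27/32 kN
  M_B = M₀a(2b-a)/L² = (-15)·15·(2·5-15)/20² = 45/16 kN·m
Load 2 — triangular load w₀=13 kN/m (0→w₀ over full span):
  R_A = 3w₀L/20 = 3·13·20/20 = 39 kN
  M_A = w₀L²/30 = 13·20²/30 = 520/3 kN·m
  R_B = 7w₀L/20 = 7·13·20/20 = 91 kN
  M_B = -w₀L²/20 = -13·20²/20 = -260 kN·m
Load 3 — uniform load w=7 kN/m over full span:
  R_A = wL/2 = 7·20/2 = 70 kN
  M_A = wL²/12 = 7·20²/12 = 700/3 kN·m
  R_B = wL/2 = 7·20/2 = 70 kN
  M_B = -wL²/12 = -7·20²/12 = -700/3 kN·m
Superposition: R_A = 3461/32 kN, M_A = 19295/48 kN·m, R_B = 5179/32 kN, M_B = -23545/48 kN·m

R_A = 3461/32 kN, M_A = 19295/48 kN·m, R_B = 5179/32 kN, M_B = -23545/48 kN·m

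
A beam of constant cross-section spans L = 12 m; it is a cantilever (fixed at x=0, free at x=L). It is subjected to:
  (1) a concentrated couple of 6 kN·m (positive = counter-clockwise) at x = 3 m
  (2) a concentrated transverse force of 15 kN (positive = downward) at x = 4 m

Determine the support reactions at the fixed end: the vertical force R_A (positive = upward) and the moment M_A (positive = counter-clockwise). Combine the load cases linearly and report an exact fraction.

R_A = 15 kN, M_A = 54 kN·m

Load 1 — applied couple M₀=6 kN·m at a=3 m (b=L-a=9):
  R_A = 0 kN
  M_A = -M₀ = -6 kN·m
Load 2 — point force P=15 kN at a=4 m (b=L-a=8):
  R_A = P = 15 kN
  M_A = Pa = 15·4 = 60 kN·m
Superposition: R_A = 15 kN, M_A = 54 kN·m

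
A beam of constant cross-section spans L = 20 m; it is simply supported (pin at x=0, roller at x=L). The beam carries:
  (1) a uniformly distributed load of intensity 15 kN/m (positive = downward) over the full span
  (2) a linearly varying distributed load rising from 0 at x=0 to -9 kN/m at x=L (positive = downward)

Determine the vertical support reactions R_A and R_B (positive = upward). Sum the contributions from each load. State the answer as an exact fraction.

Load 1 — uniform load w=15 kN/m over full span:
  R_A = wL/2 = 15·20/2 = 150 kN
  R_B = wL/2 = 15·20/2 = 150 kN
Load 2 — triangular load w₀=-9 kN/m (0→w₀ over full span):
  R_A = w₀L/6 = (-9)·20/6 = -30 kN
  R_B = w₀L/3 = (-9)·20/3 = -60 kN
Superposition: R_A = 120 kN, R_B = 90 kN

R_A = 120 kN, R_B = 90 kN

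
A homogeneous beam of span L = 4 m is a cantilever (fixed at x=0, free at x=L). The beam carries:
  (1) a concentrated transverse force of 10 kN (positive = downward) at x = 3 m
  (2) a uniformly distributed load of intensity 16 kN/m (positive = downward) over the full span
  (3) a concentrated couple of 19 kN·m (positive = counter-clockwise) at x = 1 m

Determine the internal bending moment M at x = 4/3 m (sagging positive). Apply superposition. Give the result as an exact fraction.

M(4/3) = -662/9 kN·m

Load 1 — point force P=10 kN at a=3 m (b=L-a=1):
  M_1 = -P(a-x)  [x≤a] = -10·(3-(4/3)) = -50/3 kN·m
Load 2 — uniform load w=16 kN/m over full span:
  M_2 = -w(L-x)²/2 = -16·(4-(4/3))²/2 = -512/9 kN·m
Load 3 — applied couple M₀=19 kN·m at a=1 m (b=L-a=3):
  M_3 = 0  [x>a] = 0 kN·m
Superposition: M = Σ M_i = -662/9 kN·m ≈ -73.555556 kN·m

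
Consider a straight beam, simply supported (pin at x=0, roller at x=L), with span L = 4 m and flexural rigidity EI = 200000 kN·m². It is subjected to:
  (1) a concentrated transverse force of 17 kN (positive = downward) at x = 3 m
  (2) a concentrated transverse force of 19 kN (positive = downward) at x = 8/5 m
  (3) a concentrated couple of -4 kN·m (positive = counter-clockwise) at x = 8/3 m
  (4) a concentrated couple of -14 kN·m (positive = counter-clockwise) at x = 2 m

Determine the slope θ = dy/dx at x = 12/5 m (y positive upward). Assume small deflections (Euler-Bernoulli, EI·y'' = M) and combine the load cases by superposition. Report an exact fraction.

Load 1 — point force P=17 kN at a=3 m (b=L-a=1):
  θ_1 = -Pb(L²-b²-3x²)/(6LEI)  [x≤a] = -17·1·(4²-1²-3·(12/5)²)/(6·4·200000) = 323/40000000 rad
Load 2 — point force P=19 kN at a=8/5 m (b=L-a=12/5):
  θ_2 = -Pa(2L²-6Lx+3x²+a²)/(6LEI)  [x>a] = -19·(8/5)·(2·4²-6·4·(12/5)+3·(12/5)²+(8/5)²)/(6·4·200000) = 57/1562500 rad
Load 3 — applied couple M₀=-4 kN·m at a=8/3 m (b=L-a=4/3):
  θ_3 = (M₀x²/(2L)+C₁)/EI  [x≤a] with C₁=M₀(3b²-L²)/(6L)=16/9 = ((-4)·(12/5)²/(2·4)+(16/9))/200000 = -31/5625000 rad
Load 4 — applied couple M₀=-14 kN·m at a=2 m (b=L-a=2):
  θ_4 = (M₀x²/(2L)-M₀(x-a)+C₁)/EI  [x>a] with C₁=M₀(3b²-L²)/(6L)=7/3 = ((-14)·(12/5)²/(2·4)-(-14)·((12/5)-2)+(7/3))/200000 = -161/15000000 rad
Superposition: θ = Σ θ_i = 50959/1800000000 rad ≈ 0.000028 rad

θ(12/5) = 50959/1800000000 rad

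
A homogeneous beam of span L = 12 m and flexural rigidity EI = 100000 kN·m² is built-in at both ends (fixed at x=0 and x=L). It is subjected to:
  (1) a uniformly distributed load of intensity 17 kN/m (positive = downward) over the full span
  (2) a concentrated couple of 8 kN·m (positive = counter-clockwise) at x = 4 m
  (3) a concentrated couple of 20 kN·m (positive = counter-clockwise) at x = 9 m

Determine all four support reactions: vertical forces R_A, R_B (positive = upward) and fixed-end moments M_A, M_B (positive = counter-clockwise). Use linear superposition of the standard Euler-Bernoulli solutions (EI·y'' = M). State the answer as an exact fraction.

Load 1 — uniform load w=17 kN/m over full span:
  R_A = wL/2 = 17·12/2 = 102 kN
  M_A = wL²/12 = 17·12²/12 = 204 kN·m
  R_B = wL/2 = 17·12/2 = 102 kN
  M_B = -wL²/12 = -17·12²/12 = -204 kN·m
Load 2 — applied couple M₀=8 kN·m at a=4 m (b=L-a=8):
  R_A = 6M₀ab/L³ = 6·8·4·8/12³ = 8/9 kN
  M_A = M₀b(2a-b)/L² = 8·8·(2·4-8)/12² = 0 kN·m
  R_B = -6M₀ab/L³ = -6·8·4·8/12³ = -8/9 kN
  M_B = M₀a(2b-a)/L² = 8·4·(2·8-4)/12² = 8/3 kN·m
Load 3 — applied couple M₀=20 kN·m at a=9 m (b=L-a=3):
  R_A = 6M₀ab/L³ = 6·20·9·3/12³ = 15/8 kN
  M_A = M₀b(2a-b)/L² = 20·3·(2·9-3)/12² = 25/4 kN·m
  R_B = -6M₀ab/L³ = -6·20·9·3/12³ = -15/8 kN
  M_B = M₀a(2b-a)/L² = 20·9·(2·3-9)/12² = -15/4 kN·m
Superposition: R_A = 7543/72 kN, M_A = 841/4 kN·m, R_B = 7145/72 kN, M_B = -2461/12 kN·m

R_A = 7543/72 kN, M_A = 841/4 kN·m, R_B = 7145/72 kN, M_B = -2461/12 kN·m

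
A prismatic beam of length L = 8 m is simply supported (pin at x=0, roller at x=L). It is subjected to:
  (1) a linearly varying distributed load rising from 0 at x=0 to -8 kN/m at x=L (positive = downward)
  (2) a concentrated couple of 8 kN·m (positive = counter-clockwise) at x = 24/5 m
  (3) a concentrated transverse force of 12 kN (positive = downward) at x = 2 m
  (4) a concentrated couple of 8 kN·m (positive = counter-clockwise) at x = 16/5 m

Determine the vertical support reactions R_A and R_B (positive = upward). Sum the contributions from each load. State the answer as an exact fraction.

R_A = 1/3 kN, R_B = -61/3 kN

Load 1 — triangular load w₀=-8 kN/m (0→w₀ over full span):
  R_A = w₀L/6 = (-8)·8/6 = -32/3 kN
  R_B = w₀L/3 = (-8)·8/3 = -64/3 kN
Load 2 — applied couple M₀=8 kN·m at a=24/5 m (b=L-a=16/5):
  R_A = M₀/L = 8/8 = 1 kN
  R_B = -M₀/L = -8/8 = -1 kN
Load 3 — point force P=12 kN at a=2 m (b=L-a=6):
  R_A = Pb/L = 12·6/8 = 9 kN
  R_B = Pa/L = 12·2/8 = 3 kN
Load 4 — applied couple M₀=8 kN·m at a=16/5 m (b=L-a=24/5):
  R_A = M₀/L = 8/8 = 1 kN
  R_B = -M₀/L = -8/8 = -1 kN
Superposition: R_A = 1/3 kN, R_B = -61/3 kN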